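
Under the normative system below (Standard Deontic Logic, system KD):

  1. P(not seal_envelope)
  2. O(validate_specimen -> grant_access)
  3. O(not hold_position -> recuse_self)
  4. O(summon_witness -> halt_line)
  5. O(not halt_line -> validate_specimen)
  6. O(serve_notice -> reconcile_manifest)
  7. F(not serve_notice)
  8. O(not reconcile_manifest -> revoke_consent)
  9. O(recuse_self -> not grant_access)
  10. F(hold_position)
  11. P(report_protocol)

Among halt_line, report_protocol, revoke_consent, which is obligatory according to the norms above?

halt_line

Premise 10, F(hold_position), is equivalent to O(not hold_position).
With premise 3, O(not hold_position -> recuse_self), the K-axiom yields O(recuse_self).
From O(recuse_self) and premise 9, O(recuse_self -> not grant_access), we obtain O(not grant_access).
Premise 2, O(validate_specimen -> grant_access), contraposes to O(not grant_access -> not validate_specimen); with O(not grant_access) we get O(not validate_specimen).
Premise 5, O(not halt_line -> validate_specimen), contraposes to O(not validate_specimen -> halt_line); with O(not validate_specimen) we get O(halt_line).
So O(halt_line) holds — halt_line is obligatory. None of the other listed options is made obligatory by any chain of premises.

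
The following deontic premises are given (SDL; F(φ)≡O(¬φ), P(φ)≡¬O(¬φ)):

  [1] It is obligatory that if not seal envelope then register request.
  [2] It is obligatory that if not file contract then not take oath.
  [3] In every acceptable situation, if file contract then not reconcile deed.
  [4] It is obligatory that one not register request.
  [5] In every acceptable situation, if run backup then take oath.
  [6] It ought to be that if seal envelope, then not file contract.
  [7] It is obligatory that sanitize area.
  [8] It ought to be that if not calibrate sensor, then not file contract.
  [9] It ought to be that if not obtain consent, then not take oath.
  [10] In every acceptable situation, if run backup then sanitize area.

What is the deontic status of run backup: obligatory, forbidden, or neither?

Forbidden

From premise 4 we have O(¬register_request).
The contrapositive of premise 1 (O(¬seal_envelope → register_request)) is O(¬register_request → seal_envelope), and O(¬register_request) is already established, so O(seal_envelope).
Premise 6 is O(seal_envelope → ¬file_contract); since O(seal_envelope), deontic closure gives O(¬file_contract).
Applying K to premise 2 (O(¬file_contract → ¬take_oath)) and O(¬file_contract) yields O(¬take_oath).
Premise 5, O(run_backup → take_oath), contraposes to O(¬take_oath → ¬run_backup); with O(¬take_oath) we get O(¬run_backup).
Premises 3, 7, 8, 9, 10 do not contribute to this derivation.
Thus O(¬run_backup), which is F(run_backup): run_backup is forbidden.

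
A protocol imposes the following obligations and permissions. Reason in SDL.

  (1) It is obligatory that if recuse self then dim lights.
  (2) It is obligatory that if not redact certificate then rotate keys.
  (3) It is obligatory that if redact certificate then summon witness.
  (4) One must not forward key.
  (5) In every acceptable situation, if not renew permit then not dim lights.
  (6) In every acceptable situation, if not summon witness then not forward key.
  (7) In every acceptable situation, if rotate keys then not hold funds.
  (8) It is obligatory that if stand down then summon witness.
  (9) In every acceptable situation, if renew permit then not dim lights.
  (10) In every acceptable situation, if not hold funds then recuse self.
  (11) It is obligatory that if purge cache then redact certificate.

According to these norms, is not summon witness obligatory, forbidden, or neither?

Premises 5 and 9 are O(¬renew_permit → ¬dim_lights) and O(renew_permit → ¬dim_lights); every ideal world satisfies ¬renew_permit or renew_permit, so in either case ¬dim_lights holds — hence O(¬dim_lights).
The contrapositive of premise 1 (O(recuse_self → dim_lights)) is O(¬dim_lights → ¬recuse_self), and O(¬dim_lights) is already established, so O(¬recuse_self).
The contrapositive of premise 10 (O(¬hold_funds → recuse_self)) is O(¬recuse_self → hold_funds), and O(¬recuse_self) is already established, so O(hold_funds).
Premise 7 is O(rotate_keys → ¬hold_funds); contrapositively O(hold_funds → ¬rotate_keys). Since O(hold_funds) holds, K gives O(¬rotate_keys).
Premise 2, O(¬redact_certificate → rotate_keys), contraposes to O(¬rotate_keys → redact_certificate); with O(¬rotate_keys) we get O(redact_certificate).
With premise 3, O(redact_certificate → summon_witness), the K-axiom yields O(summon_witness).
Premises 4, 6, 8, 11 do not contribute to this derivation.
Thus O(summon_witness), which is F(¬summon_witness): ¬summon_witness is forbidden.

Forbidden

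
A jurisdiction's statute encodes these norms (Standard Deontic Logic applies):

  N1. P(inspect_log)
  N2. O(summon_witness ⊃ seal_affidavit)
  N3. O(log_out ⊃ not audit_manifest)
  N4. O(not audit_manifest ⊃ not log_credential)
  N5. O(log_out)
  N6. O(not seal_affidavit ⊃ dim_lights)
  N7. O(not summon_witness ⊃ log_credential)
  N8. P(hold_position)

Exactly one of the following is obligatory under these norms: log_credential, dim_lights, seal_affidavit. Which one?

seal_affidavit

Premise 5 gives O(log_out).
Premise 3 is O(log_out ⊃ not audit_manifest); since O(log_out), deontic closure gives O(not audit_manifest).
Applying K to premise 4 (O(not audit_manifest ⊃ not log_credential)) and O(not audit_manifest) yields O(not log_credential).
Premise 7 is O(not summon_witness ⊃ log_credential); contrapositively O(not log_credential ⊃ summon_witness). Since O(not log_credential) holds, K gives O(summon_witness).
Premise 2 is O(summon_witness ⊃ seal_affidavit); since O(summon_witness), deontic closure gives O(seal_affidavit).
So O(seal_affidavit) holds — seal_affidavit is obligatory. None of the other listed options is made obligatory by any chain of premises.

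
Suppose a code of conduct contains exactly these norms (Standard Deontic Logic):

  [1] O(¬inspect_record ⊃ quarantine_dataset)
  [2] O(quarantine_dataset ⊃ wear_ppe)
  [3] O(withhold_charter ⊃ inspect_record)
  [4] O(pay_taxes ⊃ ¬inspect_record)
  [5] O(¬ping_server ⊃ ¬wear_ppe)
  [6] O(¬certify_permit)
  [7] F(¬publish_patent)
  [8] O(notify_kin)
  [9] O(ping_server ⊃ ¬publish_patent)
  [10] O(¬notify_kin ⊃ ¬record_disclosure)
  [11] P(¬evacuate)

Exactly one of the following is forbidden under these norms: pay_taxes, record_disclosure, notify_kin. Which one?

pay_taxes

F(¬publish_patent) at premise 7 means O(publish_patent).
Premise 9, O(ping_server ⊃ ¬publish_patent), contraposes to O(publish_patent ⊃ ¬ping_server); with O(publish_patent) we get O(¬ping_server).
Applying K to premise 5 (O(¬ping_server ⊃ ¬wear_ppe)) and O(¬ping_server) yields O(¬wear_ppe).
The contrapositive of premise 2 (O(quarantine_dataset ⊃ wear_ppe)) is O(¬wear_ppe ⊃ ¬quarantine_dataset), and O(¬wear_ppe) is already established, so O(¬quarantine_dataset).
Premise 1 is O(¬inspect_record ⊃ quarantine_dataset); contrapositively O(¬quarantine_dataset ⊃ inspect_record). Since O(¬quarantine_dataset) holds, K gives O(inspect_record).
The contrapositive of premise 4 (O(pay_taxes ⊃ ¬inspect_record)) is O(inspect_record ⊃ ¬pay_taxes), and O(inspect_record) is already established, so O(¬pay_taxes).
So O(¬pay_taxes) holds, i.e. pay_taxes is forbidden. None of the other listed options is forbidden under the premises.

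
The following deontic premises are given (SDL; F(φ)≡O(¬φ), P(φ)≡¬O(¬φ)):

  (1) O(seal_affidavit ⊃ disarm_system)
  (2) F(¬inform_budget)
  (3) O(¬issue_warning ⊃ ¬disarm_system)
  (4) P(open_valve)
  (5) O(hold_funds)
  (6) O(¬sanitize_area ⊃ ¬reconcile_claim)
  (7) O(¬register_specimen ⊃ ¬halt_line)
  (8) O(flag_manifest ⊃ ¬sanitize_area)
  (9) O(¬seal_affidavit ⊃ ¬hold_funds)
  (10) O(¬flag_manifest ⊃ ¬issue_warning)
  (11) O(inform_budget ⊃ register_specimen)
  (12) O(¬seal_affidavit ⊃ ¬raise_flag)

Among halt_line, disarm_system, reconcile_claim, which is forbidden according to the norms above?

reconcile_claim

Premise 5 states O(hold_funds) outright.
The contrapositive of premise 9 (O(¬seal_affidavit ⊃ ¬hold_funds)) is O(hold_funds ⊃ seal_affidavit), and O(hold_funds) is already established, so O(seal_affidavit).
Premise 1 is O(seal_affidavit ⊃ disarm_system); since O(seal_affidavit), deontic closure gives O(disarm_system).
Premise 3, O(¬issue_warning ⊃ ¬disarm_system), contraposes to O(disarm_system ⊃ issue_warning); with O(disarm_system) we get O(issue_warning).
The contrapositive of premise 10 (O(¬flag_manifest ⊃ ¬issue_warning)) is O(issue_warning ⊃ flag_manifest), and O(issue_warning) is already established, so O(flag_manifest).
Premise 8 is O(flag_manifest ⊃ ¬sanitize_area); since O(flag_manifest), deontic closure gives O(¬sanitize_area).
With premise 6, O(¬sanitize_area ⊃ ¬reconcile_claim), the K-axiom yields O(¬reconcile_claim).
So O(¬reconcile_claim) holds, i.e. reconcile_claim is forbidden. None of the other listed options is forbidden under the premises.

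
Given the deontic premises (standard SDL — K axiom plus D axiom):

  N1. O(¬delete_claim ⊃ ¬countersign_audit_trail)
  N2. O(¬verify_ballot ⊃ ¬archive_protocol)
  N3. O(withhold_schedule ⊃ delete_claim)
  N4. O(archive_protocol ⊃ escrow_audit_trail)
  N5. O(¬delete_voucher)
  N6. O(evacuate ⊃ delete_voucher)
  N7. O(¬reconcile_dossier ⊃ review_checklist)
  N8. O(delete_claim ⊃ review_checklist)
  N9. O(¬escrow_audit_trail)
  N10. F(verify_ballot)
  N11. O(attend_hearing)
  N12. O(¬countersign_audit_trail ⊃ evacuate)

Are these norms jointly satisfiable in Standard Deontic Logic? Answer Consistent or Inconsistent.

Premise 4 is O(archive_protocol ⊃ escrow_audit_trail), but O(archive_protocol) is not derivable from the premises, so it does not yield O(escrow_audit_trail).
So O(escrow_audit_trail) is not derivable, and the apparent clash with O(¬escrow_audit_trail) does not arise.
A world satisfying every obligation exists (e.g. archive_protocol=false, attend_hearing=true, countersign_audit_trail=true, delete_claim=true, delete_voucher=false, escrow_audit_trail=false, evacuate=false, reconcile_dossier=false, review_checklist=true, verify_ballot=false, withhold_schedule=false); no atom is both obligatory and forbidden, so the set is consistent.

Consistent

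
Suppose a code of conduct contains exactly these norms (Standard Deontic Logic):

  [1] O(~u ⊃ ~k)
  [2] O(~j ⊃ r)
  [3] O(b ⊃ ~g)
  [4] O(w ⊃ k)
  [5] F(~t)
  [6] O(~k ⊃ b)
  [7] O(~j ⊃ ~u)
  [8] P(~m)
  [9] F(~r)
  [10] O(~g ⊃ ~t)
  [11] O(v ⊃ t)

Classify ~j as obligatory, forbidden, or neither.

Forbidden

Premise 5 is F(~t), i.e. O(t).
Premise 10 is O(~g ⊃ ~t); contrapositively O(t ⊃ g). Since O(t) holds, K gives O(g).
Premise 3, O(b ⊃ ~g), contraposes to O(g ⊃ ~b); with O(g) we get O(~b).
Premise 6 is O(~k ⊃ b); contrapositively O(~b ⊃ k). Since O(~b) holds, K gives O(k).
Premise 1 is O(~u ⊃ ~k); contrapositively O(k ⊃ u). Since O(k) holds, K gives O(u).
Premise 7, O(~j ⊃ ~u), contraposes to O(u ⊃ j); with O(u) we get O(j).
Premises 2, 4, 8, 9, 11 do not contribute to this derivation.
Thus O(j), which is F(~j): ~j is forbidden.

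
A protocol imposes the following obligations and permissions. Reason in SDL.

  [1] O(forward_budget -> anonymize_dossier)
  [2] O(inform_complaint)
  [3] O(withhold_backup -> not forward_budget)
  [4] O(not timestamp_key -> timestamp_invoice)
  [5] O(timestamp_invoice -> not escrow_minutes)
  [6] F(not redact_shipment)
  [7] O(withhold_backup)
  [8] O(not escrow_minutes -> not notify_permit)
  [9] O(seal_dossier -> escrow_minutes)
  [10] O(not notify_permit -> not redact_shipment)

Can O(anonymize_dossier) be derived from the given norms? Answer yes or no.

No

Premise 1 is O(forward_budget -> anonymize_dossier), but O(forward_budget) is not derivable from the premises, so it does not yield O(anonymize_dossier).
No other premise forces O(anonymize_dossier). An ideal world satisfying every premise can still have anonymize_dossier false, so O(anonymize_dossier) is not derivable.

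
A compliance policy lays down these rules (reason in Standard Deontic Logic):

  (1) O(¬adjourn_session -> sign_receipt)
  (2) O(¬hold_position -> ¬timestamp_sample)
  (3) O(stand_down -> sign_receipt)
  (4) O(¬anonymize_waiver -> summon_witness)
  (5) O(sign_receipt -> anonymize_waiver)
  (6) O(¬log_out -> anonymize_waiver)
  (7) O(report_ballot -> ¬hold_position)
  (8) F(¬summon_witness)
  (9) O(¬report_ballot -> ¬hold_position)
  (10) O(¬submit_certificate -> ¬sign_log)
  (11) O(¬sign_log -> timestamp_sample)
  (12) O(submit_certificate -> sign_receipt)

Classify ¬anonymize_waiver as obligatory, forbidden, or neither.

Forbidden

By case analysis on ¬report_ballot: premise 9 gives O(¬report_ballot -> ¬hold_position) and premise 7 gives O(report_ballot -> ¬hold_position), so O(¬hold_position) either way.
Applying K to premise 2 (O(¬hold_position -> ¬timestamp_sample)) and O(¬hold_position) yields O(¬timestamp_sample).
Premise 11, O(¬sign_log -> timestamp_sample), contraposes to O(¬timestamp_sample -> sign_log); with O(¬timestamp_sample) we get O(sign_log).
The contrapositive of premise 10 (O(¬submit_certificate -> ¬sign_log)) is O(sign_log -> submit_certificate), and O(sign_log) is already established, so O(submit_certificate).
From O(submit_certificate) and premise 12, O(submit_certificate -> sign_receipt), we obtain O(sign_receipt).
Applying K to premise 5 (O(sign_receipt -> anonymize_waiver)) and O(sign_receipt) yields O(anonymize_waiver).
Premises 1, 3, 4, 6, 8 do not contribute to this derivation.
Thus O(anonymize_waiver), which is F(¬anonymize_waiver): ¬anonymize_waiver is forbidden.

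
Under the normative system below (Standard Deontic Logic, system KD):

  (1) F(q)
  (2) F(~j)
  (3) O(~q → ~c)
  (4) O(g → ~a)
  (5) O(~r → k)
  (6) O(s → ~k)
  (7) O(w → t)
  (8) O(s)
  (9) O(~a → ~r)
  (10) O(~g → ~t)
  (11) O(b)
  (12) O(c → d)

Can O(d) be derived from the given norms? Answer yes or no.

Premise 12 is O(c → d), but O(c) is not derivable from the premises, so it does not yield O(d).
No other premise forces O(d). An ideal world satisfying every premise can still have d false, so O(d) is not derivable.

No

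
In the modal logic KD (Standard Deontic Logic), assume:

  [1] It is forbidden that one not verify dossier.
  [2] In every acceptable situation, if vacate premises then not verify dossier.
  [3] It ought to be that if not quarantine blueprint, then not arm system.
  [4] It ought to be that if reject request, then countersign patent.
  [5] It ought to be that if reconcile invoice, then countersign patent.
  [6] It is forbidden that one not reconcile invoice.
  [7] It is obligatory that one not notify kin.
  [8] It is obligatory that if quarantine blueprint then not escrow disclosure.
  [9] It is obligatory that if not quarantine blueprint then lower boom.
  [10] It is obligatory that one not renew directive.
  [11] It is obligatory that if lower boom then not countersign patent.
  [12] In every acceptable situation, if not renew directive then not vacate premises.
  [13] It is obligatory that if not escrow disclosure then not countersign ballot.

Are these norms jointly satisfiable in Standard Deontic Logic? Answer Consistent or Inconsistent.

Consistent

Premise 2 is O(vacate_premises → ¬verify_dossier), but O(vacate_premises) is not derivable from the premises, so it does not yield O(¬verify_dossier).
So O(¬verify_dossier) is not derivable, and the apparent clash with O(verify_dossier) does not arise.
A world satisfying every obligation exists (e.g. arm_system=false, countersign_ballot=false, countersign_patent=true, escrow_disclosure=false, lower_boom=false, notify_kin=false, quarantine_blueprint=true, reconcile_invoice=true, reject_request=false, renew_directive=false, vacate_premises=false, verify_dossier=true); no atom is both obligatory and forbidden, so the set is consistent.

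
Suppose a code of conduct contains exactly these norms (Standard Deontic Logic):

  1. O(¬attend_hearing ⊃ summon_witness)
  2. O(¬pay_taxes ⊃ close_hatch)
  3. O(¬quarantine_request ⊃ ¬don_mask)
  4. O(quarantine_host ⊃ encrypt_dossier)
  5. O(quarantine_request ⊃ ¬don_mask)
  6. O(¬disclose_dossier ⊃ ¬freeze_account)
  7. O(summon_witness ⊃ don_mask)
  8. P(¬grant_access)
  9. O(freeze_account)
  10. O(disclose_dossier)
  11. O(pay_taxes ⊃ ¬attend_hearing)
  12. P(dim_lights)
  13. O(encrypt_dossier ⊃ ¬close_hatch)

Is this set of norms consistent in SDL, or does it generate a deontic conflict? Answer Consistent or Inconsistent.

Premise 6 is O(¬disclose_dossier ⊃ ¬freeze_account), but O(¬disclose_dossier) is not derivable from the premises, so it does not yield O(¬freeze_account).
So O(¬freeze_account) is not derivable, and the apparent clash with O(freeze_account) does not arise.
A world satisfying every obligation exists (e.g. attend_hearing=true, close_hatch=true, dim_lights=false, disclose_dossier=true, don_mask=false, encrypt_dossier=false, freeze_account=true, grant_access=false, pay_taxes=false, quarantine_host=false, quarantine_request=false, summon_witness=false); no atom is both obligatory and forbidden, so the set is consistent.

Consistent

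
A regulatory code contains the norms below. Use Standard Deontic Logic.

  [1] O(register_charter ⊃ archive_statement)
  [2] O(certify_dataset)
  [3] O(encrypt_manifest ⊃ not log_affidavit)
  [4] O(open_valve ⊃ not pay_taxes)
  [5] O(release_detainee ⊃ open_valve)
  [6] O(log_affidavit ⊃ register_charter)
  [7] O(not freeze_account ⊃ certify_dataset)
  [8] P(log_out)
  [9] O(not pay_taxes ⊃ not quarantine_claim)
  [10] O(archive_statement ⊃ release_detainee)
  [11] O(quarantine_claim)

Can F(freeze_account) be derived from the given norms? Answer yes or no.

No

Premise 7 is O(not freeze_account ⊃ certify_dataset); even if O(certify_dataset) held, inferring O(not freeze_account) would be affirming the consequent — invalid.
No other premise forces O(not freeze_account). An ideal world satisfying every premise can still have freeze_account true, so F(freeze_account) is not derivable.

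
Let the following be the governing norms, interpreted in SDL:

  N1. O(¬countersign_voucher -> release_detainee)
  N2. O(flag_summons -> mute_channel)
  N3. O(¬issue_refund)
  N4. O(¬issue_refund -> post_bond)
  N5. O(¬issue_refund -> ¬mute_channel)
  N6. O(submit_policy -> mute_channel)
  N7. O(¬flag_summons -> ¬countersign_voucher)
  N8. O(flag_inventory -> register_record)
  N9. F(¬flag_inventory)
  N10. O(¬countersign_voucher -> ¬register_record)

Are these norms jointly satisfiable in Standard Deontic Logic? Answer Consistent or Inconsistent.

F(¬flag_inventory) at premise 9 means O(flag_inventory).
Premise 8 is O(flag_inventory -> register_record); since O(flag_inventory), deontic closure gives O(register_record).
The contrapositive of premise 10 (O(¬countersign_voucher -> ¬register_record)) is O(register_record -> countersign_voucher), and O(register_record) is already established, so O(countersign_voucher).
Premise 7, O(¬flag_summons -> ¬countersign_voucher), contraposes to O(countersign_voucher -> flag_summons); with O(countersign_voucher) we get O(flag_summons).
Applying K to premise 2 (O(flag_summons -> mute_channel)) and O(flag_summons) yields O(mute_channel).
Premise 5 is O(¬issue_refund -> ¬mute_channel); contrapositively O(mute_channel -> issue_refund). Since O(mute_channel) holds, K gives O(issue_refund).
Yet premise 3 states O(¬issue_refund).
We now have both O(issue_refund) and O(¬issue_refund) — issue_refund is simultaneously obligatory and forbidden, violating the D-axiom.

Inconsistent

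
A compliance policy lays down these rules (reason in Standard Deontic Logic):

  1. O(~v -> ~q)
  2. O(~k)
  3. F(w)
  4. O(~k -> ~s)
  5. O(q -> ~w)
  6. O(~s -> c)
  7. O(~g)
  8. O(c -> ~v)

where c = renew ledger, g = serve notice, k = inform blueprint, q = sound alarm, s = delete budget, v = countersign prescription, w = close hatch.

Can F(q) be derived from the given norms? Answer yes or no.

Yes

Premise 2 states O(~k) outright.
Premise 4 is O(~k -> ~s); since O(~k), deontic closure gives O(~s).
Applying K to premise 6 (O(~s -> c)) and O(~s) yields O(c).
From O(c) and premise 8, O(c -> ~v), we obtain O(~v).
With premise 1, O(~v -> ~q), the K-axiom yields O(~q).
Premises 3, 5, 7 do not contribute to this derivation.
So O(~q) holds, i.e. F(q). The claim follows.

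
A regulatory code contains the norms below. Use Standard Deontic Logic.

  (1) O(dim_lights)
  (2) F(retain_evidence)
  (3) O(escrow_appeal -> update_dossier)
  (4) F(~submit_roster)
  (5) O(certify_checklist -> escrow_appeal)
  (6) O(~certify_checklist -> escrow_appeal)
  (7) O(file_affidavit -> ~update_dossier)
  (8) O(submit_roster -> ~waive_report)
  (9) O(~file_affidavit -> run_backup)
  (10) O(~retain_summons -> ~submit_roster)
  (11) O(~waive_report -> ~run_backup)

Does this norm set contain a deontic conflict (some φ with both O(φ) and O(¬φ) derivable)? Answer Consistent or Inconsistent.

Premises 6 and 5 are O(~certify_checklist -> escrow_appeal) and O(certify_checklist -> escrow_appeal); every ideal world satisfies ~certify_checklist or certify_checklist, so in either case escrow_appeal holds — hence O(escrow_appeal).
With premise 3, O(escrow_appeal -> update_dossier), the K-axiom yields O(update_dossier).
The contrapositive of premise 7 (O(file_affidavit -> ~update_dossier)) is O(update_dossier -> ~file_affidavit), and O(update_dossier) is already established, so O(~file_affidavit).
Applying K to premise 9 (O(~file_affidavit -> run_backup)) and O(~file_affidavit) yields O(run_backup).
Premise 11, O(~waive_report -> ~run_backup), contraposes to O(run_backup -> waive_report); with O(run_backup) we get O(waive_report).
Premise 8 is O(submit_roster -> ~waive_report); contrapositively O(waive_report -> ~submit_roster). Since O(waive_report) holds, K gives O(~submit_roster).
However, F(~submit_roster) at premise 4 amounts to O(submit_roster).
We now have both O(~submit_roster) and O(submit_roster) — submit_roster is simultaneously obligatory and forbidden, violating the D-axiom.

Inconsistent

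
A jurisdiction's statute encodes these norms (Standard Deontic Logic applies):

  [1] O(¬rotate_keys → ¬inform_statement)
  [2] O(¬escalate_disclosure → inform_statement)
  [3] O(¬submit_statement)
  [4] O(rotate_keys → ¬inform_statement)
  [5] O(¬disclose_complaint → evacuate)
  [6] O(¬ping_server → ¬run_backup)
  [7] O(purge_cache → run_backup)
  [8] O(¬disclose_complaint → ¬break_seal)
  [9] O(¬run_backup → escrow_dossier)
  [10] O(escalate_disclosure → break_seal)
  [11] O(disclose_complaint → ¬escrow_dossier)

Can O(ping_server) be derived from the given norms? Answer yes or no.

Yes

Premises 4 and 1 cover both cases: O(rotate_keys → ¬inform_statement) and O(¬rotate_keys → ¬inform_statement). Since rotate_keys ∨ ¬rotate_keys is a tautology, O(¬inform_statement) follows.
The contrapositive of premise 2 (O(¬escalate_disclosure → inform_statement)) is O(¬inform_statement → escalate_disclosure), and O(¬inform_statement) is already established, so O(escalate_disclosure).
With premise 10, O(escalate_disclosure → break_seal), the K-axiom yields O(break_seal).
Premise 8 is O(¬disclose_complaint → ¬break_seal); contrapositively O(break_seal → disclose_complaint). Since O(break_seal) holds, K gives O(disclose_complaint).
Premise 11 is O(disclose_complaint → ¬escrow_dossier); since O(disclose_complaint), deontic closure gives O(¬escrow_dossier).
The contrapositive of premise 9 (O(¬run_backup → escrow_dossier)) is O(¬escrow_dossier → run_backup), and O(¬escrow_dossier) is already established, so O(run_backup).
Premise 6 is O(¬ping_server → ¬run_backup); contrapositively O(run_backup → ping_server). Since O(run_backup) holds, K gives O(ping_server).
Premises 3, 5, 7 do not contribute to this derivation.
So O(ping_server) follows.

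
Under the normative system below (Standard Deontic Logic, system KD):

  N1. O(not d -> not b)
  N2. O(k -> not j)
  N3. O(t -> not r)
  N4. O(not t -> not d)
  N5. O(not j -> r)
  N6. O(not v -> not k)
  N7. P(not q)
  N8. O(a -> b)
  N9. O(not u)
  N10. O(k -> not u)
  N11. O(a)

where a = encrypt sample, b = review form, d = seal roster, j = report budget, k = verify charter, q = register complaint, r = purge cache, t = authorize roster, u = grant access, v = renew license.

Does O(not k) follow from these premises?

Yes

Premise 11 gives O(a).
Applying K to premise 8 (O(a -> b)) and O(a) yields O(b).
Premise 1 is O(not d -> not b); contrapositively O(b -> d). Since O(b) holds, K gives O(d).
The contrapositive of premise 4 (O(not t -> not d)) is O(d -> t), and O(d) is already established, so O(t).
From O(t) and premise 3, O(t -> not r), we obtain O(not r).
Premise 5 is O(not j -> r); contrapositively O(not r -> j). Since O(not r) holds, K gives O(j).
Premise 2, O(k -> not j), contraposes to O(j -> not k); with O(j) we get O(not k).
Premises 6, 7, 9, 10 do not contribute to this derivation.
So O(not k) follows.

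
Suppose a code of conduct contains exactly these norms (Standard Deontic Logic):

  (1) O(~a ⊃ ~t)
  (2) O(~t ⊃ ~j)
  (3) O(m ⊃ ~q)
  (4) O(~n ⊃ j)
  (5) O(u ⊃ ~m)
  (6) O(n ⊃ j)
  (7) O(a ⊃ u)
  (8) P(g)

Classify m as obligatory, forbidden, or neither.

Premises 4 and 6 are O(~n ⊃ j) and O(n ⊃ j); every ideal world satisfies ~n or n, so in either case j holds — hence O(j).
Premise 2 is O(~t ⊃ ~j); contrapositively O(j ⊃ t). Since O(j) holds, K gives O(t).
Premise 1, O(~a ⊃ ~t), contraposes to O(t ⊃ a); with O(t) we get O(a).
Premise 7 is O(a ⊃ u); since O(a), deontic closure gives O(u).
Premise 5 is O(u ⊃ ~m); since O(u), deontic closure gives O(~m).
Premises 3, 8 do not contribute to this derivation.
Thus O(~m), which is F(m): m is forbidden.

Forbidden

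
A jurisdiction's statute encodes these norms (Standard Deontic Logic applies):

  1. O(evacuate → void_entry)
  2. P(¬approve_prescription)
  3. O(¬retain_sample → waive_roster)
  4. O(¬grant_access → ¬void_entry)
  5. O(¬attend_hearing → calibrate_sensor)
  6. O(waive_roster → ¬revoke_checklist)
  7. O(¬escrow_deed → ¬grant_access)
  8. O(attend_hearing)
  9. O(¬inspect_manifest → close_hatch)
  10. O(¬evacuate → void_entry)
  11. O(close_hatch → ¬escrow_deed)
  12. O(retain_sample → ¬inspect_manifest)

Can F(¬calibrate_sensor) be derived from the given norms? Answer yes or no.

No

Premise 5 is O(¬attend_hearing → calibrate_sensor), but O(¬attend_hearing) is not derivable from the premises, so it does not yield O(calibrate_sensor).
No other premise forces O(calibrate_sensor). An ideal world satisfying every premise can still have ¬calibrate_sensor true, so F(¬calibrate_sensor) is not derivable.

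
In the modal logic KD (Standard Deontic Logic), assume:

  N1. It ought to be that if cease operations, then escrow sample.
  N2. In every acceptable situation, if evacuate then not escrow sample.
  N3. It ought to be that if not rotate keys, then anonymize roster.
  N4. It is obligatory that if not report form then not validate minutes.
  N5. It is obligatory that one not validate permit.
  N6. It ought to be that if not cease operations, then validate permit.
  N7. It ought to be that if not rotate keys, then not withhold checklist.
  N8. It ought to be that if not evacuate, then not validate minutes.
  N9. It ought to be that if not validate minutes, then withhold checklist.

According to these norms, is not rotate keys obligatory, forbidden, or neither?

Premise 5 gives O(¬validate_permit).
The contrapositive of premise 6 (O(¬cease_operations → validate_permit)) is O(¬validate_permit → cease_operations), and O(¬validate_permit) is already established, so O(cease_operations).
With premise 1, O(cease_operations → escrow_sample), the K-axiom yields O(escrow_sample).
The contrapositive of premise 2 (O(evacuate → ¬escrow_sample)) is O(escrow_sample → ¬evacuate), and O(escrow_sample) is already established, so O(¬evacuate).
Applying K to premise 8 (O(¬evacuate → ¬validate_minutes)) and O(¬evacuate) yields O(¬validate_minutes).
With premise 9, O(¬validate_minutes → withhold_checklist), the K-axiom yields O(withhold_checklist).
Premise 7 is O(¬rotate_keys → ¬withhold_checklist); contrapositively O(withhold_checklist → rotate_keys). Since O(withhold_checklist) holds, K gives O(rotate_keys).
Premises 3, 4 do not contribute to this derivation.
Thus O(rotate_keys), which is F(¬rotate_keys): ¬rotate_keys is forbidden.

Forbidden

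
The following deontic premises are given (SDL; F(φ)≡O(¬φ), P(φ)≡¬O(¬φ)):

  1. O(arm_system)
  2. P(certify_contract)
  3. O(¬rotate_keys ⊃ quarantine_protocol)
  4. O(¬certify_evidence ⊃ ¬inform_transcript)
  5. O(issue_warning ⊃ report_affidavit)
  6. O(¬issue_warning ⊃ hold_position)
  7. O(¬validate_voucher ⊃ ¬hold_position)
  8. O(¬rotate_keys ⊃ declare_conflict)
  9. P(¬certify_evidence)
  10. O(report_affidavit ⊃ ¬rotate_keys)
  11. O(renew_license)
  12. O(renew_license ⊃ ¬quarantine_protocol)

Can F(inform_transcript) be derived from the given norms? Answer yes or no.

Premise 4 is O(¬certify_evidence ⊃ ¬inform_transcript), but O(¬certify_evidence) is not derivable from the premises (the permission P(¬certify_evidence) asserts only ¬O(certify_evidence), not O(¬certify_evidence)), so it does not yield O(¬inform_transcript).
No other premise forces O(¬inform_transcript). An ideal world satisfying every premise can still have inform_transcript true, so F(inform_transcript) is not derivable.

No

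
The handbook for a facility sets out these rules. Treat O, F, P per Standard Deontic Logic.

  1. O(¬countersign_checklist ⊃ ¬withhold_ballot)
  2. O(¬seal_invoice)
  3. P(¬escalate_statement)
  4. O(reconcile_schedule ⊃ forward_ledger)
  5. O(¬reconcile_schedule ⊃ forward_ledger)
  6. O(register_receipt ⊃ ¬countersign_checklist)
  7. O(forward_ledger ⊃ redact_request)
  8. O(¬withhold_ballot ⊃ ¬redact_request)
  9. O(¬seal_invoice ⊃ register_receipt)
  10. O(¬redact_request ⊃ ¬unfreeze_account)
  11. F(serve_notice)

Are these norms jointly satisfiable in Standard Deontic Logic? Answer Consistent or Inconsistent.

Inconsistent

Premises 5 and 4 are O(¬reconcile_schedule ⊃ forward_ledger) and O(reconcile_schedule ⊃ forward_ledger); every ideal world satisfies ¬reconcile_schedule or reconcile_schedule, so in either case forward_ledger holds — hence O(forward_ledger).
Applying K to premise 7 (O(forward_ledger ⊃ redact_request)) and O(forward_ledger) yields O(redact_request).
The contrapositive of premise 8 (O(¬withhold_ballot ⊃ ¬redact_request)) is O(redact_request ⊃ withhold_ballot), and O(redact_request) is already established, so O(withhold_ballot).
Premise 1 is O(¬countersign_checklist ⊃ ¬withhold_ballot); contrapositively O(withhold_ballot ⊃ countersign_checklist). Since O(withhold_ballot) holds, K gives O(countersign_checklist).
The contrapositive of premise 6 (O(register_receipt ⊃ ¬countersign_checklist)) is O(countersign_checklist ⊃ ¬register_receipt), and O(countersign_checklist) is already established, so O(¬register_receipt).
Premise 9, O(¬seal_invoice ⊃ register_receipt), contraposes to O(¬register_receipt ⊃ seal_invoice); with O(¬register_receipt) we get O(seal_invoice).
Yet premise 2 states O(¬seal_invoice).
We now have both O(seal_invoice) and O(¬seal_invoice) — seal_invoice is simultaneously obligatory and forbidden, violating the D-axiom.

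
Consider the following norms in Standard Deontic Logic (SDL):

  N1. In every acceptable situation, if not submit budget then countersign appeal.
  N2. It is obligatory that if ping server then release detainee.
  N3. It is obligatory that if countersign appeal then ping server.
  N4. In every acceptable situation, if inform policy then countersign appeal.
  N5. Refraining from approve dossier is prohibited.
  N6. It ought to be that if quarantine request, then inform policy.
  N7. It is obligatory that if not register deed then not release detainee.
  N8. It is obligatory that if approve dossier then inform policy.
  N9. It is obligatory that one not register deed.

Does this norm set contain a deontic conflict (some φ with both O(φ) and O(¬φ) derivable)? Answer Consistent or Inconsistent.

Inconsistent

Premise 5, F(¬approve_dossier), is equivalent to O(approve_dossier).
With premise 8, O(approve_dossier → inform_policy), the K-axiom yields O(inform_policy).
Applying K to premise 4 (O(inform_policy → countersign_appeal)) and O(inform_policy) yields O(countersign_appeal).
Applying K to premise 3 (O(countersign_appeal → ping_server)) and O(countersign_appeal) yields O(ping_server).
From O(ping_server) and premise 2, O(ping_server → release_detainee), we obtain O(release_detainee).
The contrapositive of premise 7 (O(¬register_deed → ¬release_detainee)) is O(release_detainee → register_deed), and O(release_detainee) is already established, so O(register_deed).
Yet premise 9 states O(¬register_deed).
We now have both O(register_deed) and O(¬register_deed) — register_deed is simultaneously obligatory and forbidden, violating the D-axiom.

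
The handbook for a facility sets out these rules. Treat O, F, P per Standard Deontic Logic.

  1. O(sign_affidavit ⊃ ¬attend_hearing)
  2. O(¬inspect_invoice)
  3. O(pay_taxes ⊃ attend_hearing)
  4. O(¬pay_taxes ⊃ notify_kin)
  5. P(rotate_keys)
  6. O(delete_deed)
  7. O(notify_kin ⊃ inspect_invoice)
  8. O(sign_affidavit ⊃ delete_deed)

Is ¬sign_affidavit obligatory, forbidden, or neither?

Obligatory

Premise 2 states O(¬inspect_invoice) outright.
The contrapositive of premise 7 (O(notify_kin ⊃ inspect_invoice)) is O(¬inspect_invoice ⊃ ¬notify_kin), and O(¬inspect_invoice) is already established, so O(¬notify_kin).
Premise 4 is O(¬pay_taxes ⊃ notify_kin); contrapositively O(¬notify_kin ⊃ pay_taxes). Since O(¬notify_kin) holds, K gives O(pay_taxes).
Premise 3 is O(pay_taxes ⊃ attend_hearing); since O(pay_taxes), deontic closure gives O(attend_hearing).
The contrapositive of premise 1 (O(sign_affidavit ⊃ ¬attend_hearing)) is O(attend_hearing ⊃ ¬sign_affidavit), and O(attend_hearing) is already established, so O(¬sign_affidavit).
Premises 5, 6, 8 do not contribute to this derivation.
Hence ¬sign_affidavit is obligatory.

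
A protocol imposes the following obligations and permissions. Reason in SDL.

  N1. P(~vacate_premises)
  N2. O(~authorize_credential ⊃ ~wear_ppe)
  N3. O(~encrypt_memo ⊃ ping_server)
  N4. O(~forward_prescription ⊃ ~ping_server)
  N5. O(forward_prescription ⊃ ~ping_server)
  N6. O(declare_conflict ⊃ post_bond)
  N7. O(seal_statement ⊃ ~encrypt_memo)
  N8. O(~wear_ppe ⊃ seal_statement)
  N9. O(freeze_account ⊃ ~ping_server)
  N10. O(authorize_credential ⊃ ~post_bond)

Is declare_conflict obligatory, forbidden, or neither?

Premises 4 and 5 cover both cases: O(~forward_prescription ⊃ ~ping_server) and O(forward_prescription ⊃ ~ping_server). Since ~forward_prescription ∨ forward_prescription is a tautology, O(~ping_server) follows.
Premise 3 is O(~encrypt_memo ⊃ ping_server); contrapositively O(~ping_server ⊃ encrypt_memo). Since O(~ping_server) holds, K gives O(encrypt_memo).
Premise 7 is O(seal_statement ⊃ ~encrypt_memo); contrapositively O(encrypt_memo ⊃ ~seal_statement). Since O(encrypt_memo) holds, K gives O(~seal_statement).
Premise 8, O(~wear_ppe ⊃ seal_statement), contraposes to O(~seal_statement ⊃ wear_ppe); with O(~seal_statement) we get O(wear_ppe).
Premise 2 is O(~authorize_credential ⊃ ~wear_ppe); contrapositively O(wear_ppe ⊃ authorize_credential). Since O(wear_ppe) holds, K gives O(authorize_credential).
Premise 10 is O(authorize_credential ⊃ ~post_bond); since O(authorize_credential), deontic closure gives O(~post_bond).
Premise 6, O(declare_conflict ⊃ post_bond), contraposes to O(~post_bond ⊃ ~declare_conflict); with O(~post_bond) we get O(~declare_conflict).
Premises 1, 9 do not contribute to this derivation.
Thus O(~declare_conflict), which is F(declare_conflict): declare_conflict is forbidden.

Forbidden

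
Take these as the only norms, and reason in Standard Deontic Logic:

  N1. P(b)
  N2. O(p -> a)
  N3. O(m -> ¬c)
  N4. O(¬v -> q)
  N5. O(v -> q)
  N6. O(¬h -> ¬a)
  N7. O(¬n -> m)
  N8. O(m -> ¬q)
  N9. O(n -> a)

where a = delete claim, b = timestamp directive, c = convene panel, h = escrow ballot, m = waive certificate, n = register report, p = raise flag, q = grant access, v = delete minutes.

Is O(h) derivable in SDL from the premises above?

Premises 4 and 5 cover both cases: O(¬v -> q) and O(v -> q). Since ¬v ∨ v is a tautology, O(q) follows.
Premise 8 is O(m -> ¬q); contrapositively O(q -> ¬m). Since O(q) holds, K gives O(¬m).
Premise 7 is O(¬n -> m); contrapositively O(¬m -> n). Since O(¬m) holds, K gives O(n).
Applying K to premise 9 (O(n -> a)) and O(n) yields O(a).
Premise 6, O(¬h -> ¬a), contraposes to O(a -> h); with O(a) we get O(h).
Premises 1, 2, 3 do not contribute to this derivation.
So O(h) follows.

Yes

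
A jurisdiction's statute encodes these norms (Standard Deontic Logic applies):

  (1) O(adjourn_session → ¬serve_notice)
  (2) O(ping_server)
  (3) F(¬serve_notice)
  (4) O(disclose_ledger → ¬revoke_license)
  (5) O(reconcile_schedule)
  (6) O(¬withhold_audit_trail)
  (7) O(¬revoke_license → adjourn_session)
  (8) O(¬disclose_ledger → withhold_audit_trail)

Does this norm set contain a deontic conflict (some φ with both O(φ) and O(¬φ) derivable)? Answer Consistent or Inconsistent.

Inconsistent

Premise 3, F(¬serve_notice), is equivalent to O(serve_notice).
The contrapositive of premise 1 (O(adjourn_session → ¬serve_notice)) is O(serve_notice → ¬adjourn_session), and O(serve_notice) is already established, so O(¬adjourn_session).
The contrapositive of premise 7 (O(¬revoke_license → adjourn_session)) is O(¬adjourn_session → revoke_license), and O(¬adjourn_session) is already established, so O(revoke_license).
Premise 4, O(disclose_ledger → ¬revoke_license), contraposes to O(revoke_license → ¬disclose_ledger); with O(revoke_license) we get O(¬disclose_ledger).
Premise 8 is O(¬disclose_ledger → withhold_audit_trail); since O(¬disclose_ledger), deontic closure gives O(withhold_audit_trail).
However, premise 6 gives O(¬withhold_audit_trail).
We now have both O(withhold_audit_trail) and O(¬withhold_audit_trail) — withhold_audit_trail is simultaneously obligatory and forbidden, violating the D-axiom.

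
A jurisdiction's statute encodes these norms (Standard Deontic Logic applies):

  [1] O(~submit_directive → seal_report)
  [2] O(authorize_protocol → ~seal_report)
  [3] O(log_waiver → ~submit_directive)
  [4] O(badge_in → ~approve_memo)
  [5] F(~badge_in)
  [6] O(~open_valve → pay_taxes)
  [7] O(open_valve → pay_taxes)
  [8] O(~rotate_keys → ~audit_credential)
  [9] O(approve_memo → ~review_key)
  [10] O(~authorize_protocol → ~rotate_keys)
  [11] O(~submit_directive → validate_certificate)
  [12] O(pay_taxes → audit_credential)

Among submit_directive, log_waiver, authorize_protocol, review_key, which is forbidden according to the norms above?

Premises 7 and 6 cover both cases: O(open_valve → pay_taxes) and O(~open_valve → pay_taxes). Since open_valve ∨ ~open_valve is a tautology, O(pay_taxes) follows.
Premise 12 is O(pay_taxes → audit_credential); since O(pay_taxes), deontic closure gives O(audit_credential).
The contrapositive of premise 8 (O(~rotate_keys → ~audit_credential)) is O(audit_credential → rotate_keys), and O(audit_credential) is already established, so O(rotate_keys).
Premise 10 is O(~authorize_protocol → ~rotate_keys); contrapositively O(rotate_keys → authorize_protocol). Since O(rotate_keys) holds, K gives O(authorize_protocol).
Applying K to premise 2 (O(authorize_protocol → ~seal_report)) and O(authorize_protocol) yields O(~seal_report).
Premise 1 is O(~submit_directive → seal_report); contrapositively O(~seal_report → submit_directive). Since O(~seal_report) holds, K gives O(submit_directive).
Premise 3, O(log_waiver → ~submit_directive), contraposes to O(submit_directive → ~log_waiver); with O(submit_directive) we get O(~log_waiver).
So O(~log_waiver) holds, i.e. log_waiver is forbidden. None of the other listed options is forbidden under the premises.

log_waiver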